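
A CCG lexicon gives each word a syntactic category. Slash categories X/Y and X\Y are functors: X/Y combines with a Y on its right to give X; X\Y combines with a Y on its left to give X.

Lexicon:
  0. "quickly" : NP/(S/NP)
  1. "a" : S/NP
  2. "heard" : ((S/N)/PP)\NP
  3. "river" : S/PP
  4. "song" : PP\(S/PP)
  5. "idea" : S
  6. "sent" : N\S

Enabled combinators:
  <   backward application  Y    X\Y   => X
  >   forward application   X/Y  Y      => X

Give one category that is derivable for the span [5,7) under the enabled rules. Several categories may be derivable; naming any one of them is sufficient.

N

[0,7] S   >
  [0,5] S/N   >
    [0,3] (S/N)/PP   <
      [0,2] NP   >
        [0,1] "quickly" : NP/(S/NP)
        [1,2] "a" : S/NP
      [2,3] "heard" : ((S/N)/PP)\NP
    [3,5] PP   <
      [3,4] "river" : S/PP
      [4,5] "song" : PP\(S/PP)
  [5,7] N   <
    [5,6] "idea" : S
    [6,7] "sent" : N\S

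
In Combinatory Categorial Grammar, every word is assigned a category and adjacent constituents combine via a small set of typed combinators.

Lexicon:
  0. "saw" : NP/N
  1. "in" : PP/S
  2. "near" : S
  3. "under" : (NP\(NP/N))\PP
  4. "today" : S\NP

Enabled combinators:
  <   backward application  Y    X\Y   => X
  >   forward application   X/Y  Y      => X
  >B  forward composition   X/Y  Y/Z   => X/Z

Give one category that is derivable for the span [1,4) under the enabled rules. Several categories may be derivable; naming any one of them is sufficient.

[0,5] S   <
  [0,4] NP   <
    [0,1] "saw" : NP/N
    [1,4] NP\(NP/N)   <
      [1,3] PP   >
        [1,2] "in" : PP/S
        [2,3] "near" : S
      [3,4] "under" : (NP\(NP/N))\PP
  [4,5] "today" : S\NP

NP\(NP/N)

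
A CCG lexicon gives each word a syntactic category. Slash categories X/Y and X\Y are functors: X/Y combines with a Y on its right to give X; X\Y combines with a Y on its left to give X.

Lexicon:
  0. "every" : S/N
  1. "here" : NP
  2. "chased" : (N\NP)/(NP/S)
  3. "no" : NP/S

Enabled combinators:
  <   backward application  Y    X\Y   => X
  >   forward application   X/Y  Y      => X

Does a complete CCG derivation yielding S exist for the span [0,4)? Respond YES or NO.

[0,4] S   >
  [0,1] "every" : S/N
  [1,4] N   <
    [1,2] "here" : NP
    [2,4] N\NP   >
      [2,3] "chased" : (N\NP)/(NP/S)
      [3,4] "no" : NP/S

YES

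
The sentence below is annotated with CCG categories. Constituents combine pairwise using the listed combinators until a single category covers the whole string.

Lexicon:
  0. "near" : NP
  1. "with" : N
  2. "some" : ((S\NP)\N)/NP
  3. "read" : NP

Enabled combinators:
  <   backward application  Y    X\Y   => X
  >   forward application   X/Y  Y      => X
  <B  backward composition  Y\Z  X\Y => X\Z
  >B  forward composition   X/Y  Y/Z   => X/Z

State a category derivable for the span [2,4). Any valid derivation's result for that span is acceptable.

[0,4] S   <
  [0,1] "near" : NP
  [1,4] S\NP   <
    [1,2] "with" : N
    [2,4] (S\NP)\N   >
      [2,3] "some" : ((S\NP)\N)/NP
      [3,4] "read" : NP

(S\NP)\N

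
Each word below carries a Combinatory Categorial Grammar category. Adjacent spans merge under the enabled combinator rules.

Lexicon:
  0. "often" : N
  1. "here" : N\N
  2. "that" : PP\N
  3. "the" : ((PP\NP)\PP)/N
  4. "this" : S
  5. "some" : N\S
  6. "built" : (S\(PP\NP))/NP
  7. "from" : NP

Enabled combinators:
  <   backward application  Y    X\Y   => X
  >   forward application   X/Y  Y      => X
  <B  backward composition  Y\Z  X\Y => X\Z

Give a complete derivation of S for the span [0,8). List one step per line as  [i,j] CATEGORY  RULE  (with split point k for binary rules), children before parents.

[0,1] N  lex  "often"
[1,2] N\N  lex  "here"
[2,3] PP\N  lex  "that"
[1,3] PP\N  <B  k=2
[0,3] PP  <  k=1
[3,4] ((PP\NP)\PP)/N  lex  "the"
[4,5] S  lex  "this"
[5,6] N\S  lex  "some"
[4,6] N  <  k=5
[3,6] (PP\NP)\PP  >  k=4
[6,7] (S\(PP\NP))/NP  lex  "built"
[7,8] NP  lex  "from"
[6,8] S\(PP\NP)  >  k=7
[3,8] S\PP  <B  k=6
[0,8] S  <  k=3

[0,8] S   <
  [0,3] PP   <
    [0,1] "often" : N
    [1,3] PP\N   <B
      [1,2] "here" : N\N
      [2,3] "that" : PP\N
  [3,8] S\PP   <B
    [3,6] (PP\NP)\PP   >
      [3,4] "the" : ((PP\NP)\PP)/N
      [4,6] N   <
        [4,5] "this" : S
        [5,6] "some" : N\S
    [6,8] S\(PP\NP)   >
      [6,7] "built" : (S\(PP\NP))/NP
      [7,8] "from" : NP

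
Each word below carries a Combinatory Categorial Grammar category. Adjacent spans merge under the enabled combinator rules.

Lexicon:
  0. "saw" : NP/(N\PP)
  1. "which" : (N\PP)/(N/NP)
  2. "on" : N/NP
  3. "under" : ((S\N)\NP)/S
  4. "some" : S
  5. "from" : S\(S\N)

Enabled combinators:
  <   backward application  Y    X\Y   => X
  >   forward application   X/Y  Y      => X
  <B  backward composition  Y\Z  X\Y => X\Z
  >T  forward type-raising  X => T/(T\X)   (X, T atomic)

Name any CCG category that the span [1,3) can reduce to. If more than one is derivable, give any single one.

N\PP

[0,6] S   <
  [0,5] S\N   <
    [0,3] NP   >
      [0,1] "saw" : NP/(N\PP)
      [1,3] N\PP   >
        [1,2] "which" : (N\PP)/(N/NP)
        [2,3] "on" : N/NP
    [3,5] (S\N)\NP   >
      [3,4] "under" : ((S\N)\NP)/S
      [4,5] "some" : S
  [5,6] "from" : S\(S\N)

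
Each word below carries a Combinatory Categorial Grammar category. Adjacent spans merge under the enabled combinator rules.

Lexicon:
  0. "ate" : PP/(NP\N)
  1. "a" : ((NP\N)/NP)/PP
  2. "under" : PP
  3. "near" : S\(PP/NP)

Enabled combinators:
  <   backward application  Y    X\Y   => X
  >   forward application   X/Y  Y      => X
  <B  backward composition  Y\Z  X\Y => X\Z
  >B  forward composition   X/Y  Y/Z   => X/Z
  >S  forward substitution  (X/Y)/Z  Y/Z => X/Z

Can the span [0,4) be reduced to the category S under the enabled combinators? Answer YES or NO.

YES

[0,4] S   <
  [0,3] PP/NP   >B
    [0,1] "ate" : PP/(NP\N)
    [1,3] (NP\N)/NP   >
      [1,2] "a" : ((NP\N)/NP)/PP
      [2,3] "under" : PP
  [3,4] "near" : S\(PP/NP)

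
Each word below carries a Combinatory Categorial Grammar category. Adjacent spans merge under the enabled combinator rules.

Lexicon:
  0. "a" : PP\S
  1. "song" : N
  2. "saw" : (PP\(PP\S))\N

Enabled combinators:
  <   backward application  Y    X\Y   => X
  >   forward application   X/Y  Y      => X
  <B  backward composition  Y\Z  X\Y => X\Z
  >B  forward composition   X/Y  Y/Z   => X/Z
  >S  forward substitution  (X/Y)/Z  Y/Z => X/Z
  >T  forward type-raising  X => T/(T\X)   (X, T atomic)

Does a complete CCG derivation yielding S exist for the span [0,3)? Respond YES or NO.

NO

PP\S N (PP\(PP\S))\N
CKY chart[0,3] = {N/(N\PP), NP/(NP\PP), PP, PP/(PP\PP), S/(S\PP)}; S ∉ chart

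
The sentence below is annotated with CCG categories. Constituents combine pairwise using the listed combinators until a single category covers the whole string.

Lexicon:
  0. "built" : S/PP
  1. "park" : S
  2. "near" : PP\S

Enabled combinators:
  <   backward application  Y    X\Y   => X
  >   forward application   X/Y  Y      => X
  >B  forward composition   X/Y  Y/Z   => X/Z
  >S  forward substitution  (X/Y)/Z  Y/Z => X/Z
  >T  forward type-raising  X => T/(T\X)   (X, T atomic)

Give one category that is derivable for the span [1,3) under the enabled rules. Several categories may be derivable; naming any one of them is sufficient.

PP

[0,3] S   >
  [0,1] "built" : S/PP
  [1,3] PP   <
    [1,2] "park" : S
    [2,3] "near" : PP\S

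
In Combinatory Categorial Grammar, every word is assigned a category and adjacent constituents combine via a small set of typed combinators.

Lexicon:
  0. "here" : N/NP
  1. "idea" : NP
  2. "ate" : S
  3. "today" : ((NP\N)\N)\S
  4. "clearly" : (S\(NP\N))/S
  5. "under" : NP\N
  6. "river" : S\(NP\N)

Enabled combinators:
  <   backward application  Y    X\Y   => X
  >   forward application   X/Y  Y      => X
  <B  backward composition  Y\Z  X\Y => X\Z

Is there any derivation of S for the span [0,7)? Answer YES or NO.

YES

[0,7] S   <
  [0,2] N   >
    [0,1] "here" : N/NP
    [1,2] "idea" : NP
  [2,7] S\N   <B
    [2,4] (NP\N)\N   <
      [2,3] "ate" : S
      [3,4] "today" : ((NP\N)\N)\S
    [4,7] S\(NP\N)   >
      [4,5] "clearly" : (S\(NP\N))/S
      [5,7] S   <
        [5,6] "under" : NP\N
        [6,7] "river" : S\(NP\N)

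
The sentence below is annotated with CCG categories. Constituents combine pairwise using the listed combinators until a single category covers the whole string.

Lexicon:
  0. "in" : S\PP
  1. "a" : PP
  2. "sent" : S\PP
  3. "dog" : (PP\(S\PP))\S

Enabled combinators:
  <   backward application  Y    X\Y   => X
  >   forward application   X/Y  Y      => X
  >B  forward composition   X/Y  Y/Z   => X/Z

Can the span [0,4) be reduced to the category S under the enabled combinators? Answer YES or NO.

S\PP PP S\PP (PP\(S\PP))\S
CKY chart[0,4] = {PP}; S ∉ chart

NO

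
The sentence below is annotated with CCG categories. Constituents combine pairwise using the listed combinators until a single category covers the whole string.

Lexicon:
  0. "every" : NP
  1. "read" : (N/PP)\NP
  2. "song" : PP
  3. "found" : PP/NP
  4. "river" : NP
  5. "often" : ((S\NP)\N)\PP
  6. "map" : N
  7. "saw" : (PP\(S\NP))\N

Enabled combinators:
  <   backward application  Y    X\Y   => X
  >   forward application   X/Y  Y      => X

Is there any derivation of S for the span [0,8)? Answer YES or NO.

NO

NP (N/PP)\NP PP PP/NP NP ((S\NP)\N)\PP N (PP\(S\NP))\N
CKY chart[0,8] = {PP}; S ∉ chart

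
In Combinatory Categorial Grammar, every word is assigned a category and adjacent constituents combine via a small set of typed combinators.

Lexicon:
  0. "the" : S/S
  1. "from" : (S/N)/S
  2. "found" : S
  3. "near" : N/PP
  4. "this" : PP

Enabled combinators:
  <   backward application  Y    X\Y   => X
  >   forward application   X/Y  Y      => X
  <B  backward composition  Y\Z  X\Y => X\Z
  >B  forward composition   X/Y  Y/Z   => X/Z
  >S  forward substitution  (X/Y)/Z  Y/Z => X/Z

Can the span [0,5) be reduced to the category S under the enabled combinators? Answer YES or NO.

[0,5] S   >
  [0,3] S/N   >B
    [0,1] "the" : S/S
    [1,3] S/N   >
      [1,2] "from" : (S/N)/S
      [2,3] "found" : S
  [3,5] N   >
    [3,4] "near" : N/PP
    [4,5] "this" : PP

YES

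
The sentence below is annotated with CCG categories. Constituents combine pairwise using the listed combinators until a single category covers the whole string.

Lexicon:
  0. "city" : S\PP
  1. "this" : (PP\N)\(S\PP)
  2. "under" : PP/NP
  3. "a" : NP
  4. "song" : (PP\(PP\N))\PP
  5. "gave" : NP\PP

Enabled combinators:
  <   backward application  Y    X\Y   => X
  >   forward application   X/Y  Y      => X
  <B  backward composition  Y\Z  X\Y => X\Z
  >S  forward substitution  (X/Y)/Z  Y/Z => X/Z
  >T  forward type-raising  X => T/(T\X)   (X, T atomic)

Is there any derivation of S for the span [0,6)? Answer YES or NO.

NO

S\PP (PP\N)\(S\PP) PP/NP NP (PP\(PP\N))\PP NP\PP
CKY chart[0,6] = {N/(N\NP), NP, NP/(NP\NP), PP/(PP\NP), S/(S\NP)}; S ∉ chart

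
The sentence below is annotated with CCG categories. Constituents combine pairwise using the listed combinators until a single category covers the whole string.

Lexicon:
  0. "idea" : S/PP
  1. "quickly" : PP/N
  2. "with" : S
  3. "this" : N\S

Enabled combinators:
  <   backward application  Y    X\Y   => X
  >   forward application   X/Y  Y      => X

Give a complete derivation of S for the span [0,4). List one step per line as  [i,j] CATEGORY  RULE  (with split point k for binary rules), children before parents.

[0,1] S/PP  lex  "idea"
[1,2] PP/N  lex  "quickly"
[2,3] S  lex  "with"
[3,4] N\S  lex  "this"
[2,4] N  <  k=3
[1,4] PP  >  k=2
[0,4] S  >  k=1

[0,4] S   >
  [0,1] "idea" : S/PP
  [1,4] PP   >
    [1,2] "quickly" : PP/N
    [2,4] N   <
      [2,3] "with" : S
      [3,4] "this" : N\S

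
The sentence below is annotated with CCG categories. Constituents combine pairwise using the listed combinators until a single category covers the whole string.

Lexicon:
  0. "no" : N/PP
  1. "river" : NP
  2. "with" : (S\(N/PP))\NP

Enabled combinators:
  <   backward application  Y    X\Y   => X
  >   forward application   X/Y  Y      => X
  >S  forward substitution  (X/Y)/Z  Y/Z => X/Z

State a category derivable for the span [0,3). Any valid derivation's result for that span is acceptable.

[0,3] S   <
  [0,1] "no" : N/PP
  [1,3] S\(N/PP)   <
    [1,2] "river" : NP
    [2,3] "with" : (S\(N/PP))\NP

S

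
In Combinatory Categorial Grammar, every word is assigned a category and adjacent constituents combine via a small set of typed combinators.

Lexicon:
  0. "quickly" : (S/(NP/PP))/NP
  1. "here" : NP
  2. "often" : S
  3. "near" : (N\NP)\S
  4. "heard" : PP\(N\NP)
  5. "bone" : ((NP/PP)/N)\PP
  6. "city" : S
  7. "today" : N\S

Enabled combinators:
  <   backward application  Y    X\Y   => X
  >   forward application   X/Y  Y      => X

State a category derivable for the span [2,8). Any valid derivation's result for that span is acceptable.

[0,8] S   >
  [0,2] S/(NP/PP)   >
    [0,1] "quickly" : (S/(NP/PP))/NP
    [1,2] "here" : NP
  [2,8] NP/PP   >
    [2,6] (NP/PP)/N   <
      [2,5] PP   <
        [2,4] N\NP   <
          [2,3] "often" : S
          [3,4] "near" : (N\NP)\S
        [4,5] "heard" : PP\(N\NP)
      [5,6] "bone" : ((NP/PP)/N)\PP
    [6,8] N   <
      [6,7] "city" : S
      [7,8] "today" : N\S

NP/PP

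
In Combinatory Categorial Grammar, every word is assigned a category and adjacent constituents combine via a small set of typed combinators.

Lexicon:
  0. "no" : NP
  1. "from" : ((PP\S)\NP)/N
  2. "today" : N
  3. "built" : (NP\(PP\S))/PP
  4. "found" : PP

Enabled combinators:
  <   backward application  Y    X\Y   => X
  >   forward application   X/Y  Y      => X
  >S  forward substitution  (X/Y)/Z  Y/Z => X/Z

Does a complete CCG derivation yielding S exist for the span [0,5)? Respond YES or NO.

NO

NP ((PP\S)\NP)/N N (NP\(PP\S))/PP PP
CKY chart[0,5] = {NP}; S ∉ chart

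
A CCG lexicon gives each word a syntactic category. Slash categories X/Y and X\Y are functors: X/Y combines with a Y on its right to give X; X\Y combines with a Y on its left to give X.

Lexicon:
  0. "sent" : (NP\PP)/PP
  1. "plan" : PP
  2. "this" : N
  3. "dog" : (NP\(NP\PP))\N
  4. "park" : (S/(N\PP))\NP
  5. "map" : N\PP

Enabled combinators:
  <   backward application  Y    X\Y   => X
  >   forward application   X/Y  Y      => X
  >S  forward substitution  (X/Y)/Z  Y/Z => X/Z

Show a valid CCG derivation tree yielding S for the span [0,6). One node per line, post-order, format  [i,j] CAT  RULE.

[0,1] (NP\PP)/PP  lex  "sent"
[1,2] PP  lex  "plan"
[0,2] NP\PP  >  k=1
[2,3] N  lex  "this"
[3,4] (NP\(NP\PP))\N  lex  "dog"
[2,4] NP\(NP\PP)  <  k=3
[0,4] NP  <  k=2
[4,5] (S/(N\PP))\NP  lex  "park"
[0,5] S/(N\PP)  <  k=4
[5,6] N\PP  lex  "map"
[0,6] S  >  k=5

[0,6] S   >
  [0,5] S/(N\PP)   <
    [0,4] NP   <
      [0,2] NP\PP   >
        [0,1] "sent" : (NP\PP)/PP
        [1,2] "plan" : PP
      [2,4] NP\(NP\PP)   <
        [2,3] "this" : N
        [3,4] "dog" : (NP\(NP\PP))\N
    [4,5] "park" : (S/(N\PP))\NP
  [5,6] "map" : N\PP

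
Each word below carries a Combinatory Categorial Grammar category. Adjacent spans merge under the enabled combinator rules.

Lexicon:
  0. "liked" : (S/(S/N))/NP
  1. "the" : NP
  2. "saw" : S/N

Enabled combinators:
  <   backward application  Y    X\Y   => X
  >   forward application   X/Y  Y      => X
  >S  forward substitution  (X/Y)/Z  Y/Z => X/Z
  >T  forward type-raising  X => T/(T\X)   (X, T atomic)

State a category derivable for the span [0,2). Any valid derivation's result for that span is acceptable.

S/(S/N)

[0,3] S   >
  [0,2] S/(S/N)   >
    [0,1] "liked" : (S/(S/N))/NP
    [1,2] "the" : NP
  [2,3] "saw" : S/N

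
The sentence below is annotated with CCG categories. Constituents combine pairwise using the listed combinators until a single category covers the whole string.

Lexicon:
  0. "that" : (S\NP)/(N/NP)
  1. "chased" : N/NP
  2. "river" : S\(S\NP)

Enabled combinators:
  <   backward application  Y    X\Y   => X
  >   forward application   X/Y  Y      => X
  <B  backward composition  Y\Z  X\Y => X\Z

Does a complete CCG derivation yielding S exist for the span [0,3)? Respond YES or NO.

YES

[0,3] S   <
  [0,2] S\NP   >
    [0,1] "that" : (S\NP)/(N/NP)
    [1,2] "chased" : N/NP
  [2,3] "river" : S\(S\NP)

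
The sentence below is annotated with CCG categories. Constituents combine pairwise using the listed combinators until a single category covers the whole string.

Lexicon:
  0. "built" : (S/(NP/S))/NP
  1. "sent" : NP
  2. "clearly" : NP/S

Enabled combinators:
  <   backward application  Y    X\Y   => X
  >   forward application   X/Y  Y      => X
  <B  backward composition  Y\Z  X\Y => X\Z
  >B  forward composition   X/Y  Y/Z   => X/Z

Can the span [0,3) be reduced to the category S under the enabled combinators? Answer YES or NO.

[0,3] S   >
  [0,2] S/(NP/S)   >
    [0,1] "built" : (S/(NP/S))/NP
    [1,2] "sent" : NP
  [2,3] "clearly" : NP/S

YES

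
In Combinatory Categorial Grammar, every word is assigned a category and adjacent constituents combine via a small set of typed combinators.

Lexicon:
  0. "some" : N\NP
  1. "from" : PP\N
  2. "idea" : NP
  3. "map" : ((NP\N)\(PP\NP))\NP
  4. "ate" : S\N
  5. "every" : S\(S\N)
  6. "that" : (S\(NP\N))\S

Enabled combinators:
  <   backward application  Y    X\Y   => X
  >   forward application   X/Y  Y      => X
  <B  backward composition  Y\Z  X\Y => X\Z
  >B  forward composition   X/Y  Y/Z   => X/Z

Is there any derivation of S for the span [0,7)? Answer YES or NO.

[0,7] S   <
  [0,4] NP\N   <
    [0,2] PP\NP   <B
      [0,1] "some" : N\NP
      [1,2] "from" : PP\N
    [2,4] (NP\N)\(PP\NP)   <
      [2,3] "idea" : NP
      [3,4] "map" : ((NP\N)\(PP\NP))\NP
  [4,7] S\(NP\N)   <
    [4,6] S   <
      [4,5] "ate" : S\N
      [5,6] "every" : S\(S\N)
    [6,7] "that" : (S\(NP\N))\S

YES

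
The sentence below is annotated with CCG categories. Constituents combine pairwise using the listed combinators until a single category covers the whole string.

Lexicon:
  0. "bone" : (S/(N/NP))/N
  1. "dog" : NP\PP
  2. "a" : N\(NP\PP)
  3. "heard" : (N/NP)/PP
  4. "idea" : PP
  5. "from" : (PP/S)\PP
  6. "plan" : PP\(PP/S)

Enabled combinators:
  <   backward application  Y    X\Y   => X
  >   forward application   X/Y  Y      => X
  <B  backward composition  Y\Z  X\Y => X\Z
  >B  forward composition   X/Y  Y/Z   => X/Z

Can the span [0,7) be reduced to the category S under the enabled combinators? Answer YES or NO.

YES

[0,7] S   >
  [0,3] S/(N/NP)   >
    [0,1] "bone" : (S/(N/NP))/N
    [1,3] N   <
      [1,2] "dog" : NP\PP
      [2,3] "a" : N\(NP\PP)
  [3,7] N/NP   >
    [3,4] "heard" : (N/NP)/PP
    [4,7] PP   <
      [4,6] PP/S   <
        [4,5] "idea" : PP
        [5,6] "from" : (PP/S)\PP
      [6,7] "plan" : PP\(PP/S)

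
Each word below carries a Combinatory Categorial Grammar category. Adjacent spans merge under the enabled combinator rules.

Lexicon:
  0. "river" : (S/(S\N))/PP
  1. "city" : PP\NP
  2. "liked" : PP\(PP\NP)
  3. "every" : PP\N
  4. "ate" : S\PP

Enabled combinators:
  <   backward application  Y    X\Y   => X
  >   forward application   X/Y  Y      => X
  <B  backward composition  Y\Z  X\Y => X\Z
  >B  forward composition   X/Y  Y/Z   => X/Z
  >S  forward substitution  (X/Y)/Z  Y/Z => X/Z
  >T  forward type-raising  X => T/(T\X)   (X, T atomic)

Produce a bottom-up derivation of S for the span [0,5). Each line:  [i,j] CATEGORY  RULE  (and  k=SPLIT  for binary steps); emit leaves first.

[0,1] (S/(S\N))/PP  lex  "river"
[1,2] PP\NP  lex  "city"
[2,3] PP\(PP\NP)  lex  "liked"
[1,3] PP  <  k=2
[0,3] S/(S\N)  >  k=1
[3,4] PP\N  lex  "every"
[4,5] S\PP  lex  "ate"
[3,5] S\N  <B  k=4
[0,5] S  >  k=3

[0,5] S   >
  [0,3] S/(S\N)   >
    [0,1] "river" : (S/(S\N))/PP
    [1,3] PP   <
      [1,2] "city" : PP\NP
      [2,3] "liked" : PP\(PP\NP)
  [3,5] S\N   <B
    [3,4] "every" : PP\N
    [4,5] "ate" : S\PP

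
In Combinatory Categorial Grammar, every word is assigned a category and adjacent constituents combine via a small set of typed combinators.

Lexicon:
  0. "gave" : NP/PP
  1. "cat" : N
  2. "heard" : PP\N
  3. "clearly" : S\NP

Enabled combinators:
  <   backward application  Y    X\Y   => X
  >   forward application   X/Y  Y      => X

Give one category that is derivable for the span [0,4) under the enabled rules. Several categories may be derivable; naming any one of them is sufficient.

S

[0,4] S   <
  [0,3] NP   >
    [0,1] "gave" : NP/PP
    [1,3] PP   <
      [1,2] "cat" : N
      [2,3] "heard" : PP\N
  [3,4] "clearly" : S\NP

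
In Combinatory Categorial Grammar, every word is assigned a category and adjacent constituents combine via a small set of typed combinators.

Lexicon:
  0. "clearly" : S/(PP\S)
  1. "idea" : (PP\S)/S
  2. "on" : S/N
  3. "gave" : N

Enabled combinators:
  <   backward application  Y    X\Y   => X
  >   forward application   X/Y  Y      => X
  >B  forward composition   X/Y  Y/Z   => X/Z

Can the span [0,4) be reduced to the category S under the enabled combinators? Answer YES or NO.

YES

[0,4] S   >
  [0,1] "clearly" : S/(PP\S)
  [1,4] PP\S   >
    [1,2] "idea" : (PP\S)/S
    [2,4] S   >
      [2,3] "on" : S/N
      [3,4] "gave" : N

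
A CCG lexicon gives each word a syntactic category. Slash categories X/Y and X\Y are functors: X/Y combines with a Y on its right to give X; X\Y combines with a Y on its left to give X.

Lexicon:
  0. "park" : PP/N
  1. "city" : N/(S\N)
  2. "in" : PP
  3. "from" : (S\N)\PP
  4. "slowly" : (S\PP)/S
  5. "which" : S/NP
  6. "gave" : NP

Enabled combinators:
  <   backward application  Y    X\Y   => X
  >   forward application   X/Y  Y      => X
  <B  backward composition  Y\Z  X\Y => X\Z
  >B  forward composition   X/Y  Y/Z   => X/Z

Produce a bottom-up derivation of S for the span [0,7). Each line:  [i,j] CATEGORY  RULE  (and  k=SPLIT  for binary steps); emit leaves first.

[0,7] S   <
  [0,4] PP   >
    [0,1] "park" : PP/N
    [1,4] N   >
      [1,2] "city" : N/(S\N)
      [2,4] S\N   <
        [2,3] "in" : PP
        [3,4] "from" : (S\N)\PP
  [4,7] S\PP   >
    [4,5] "slowly" : (S\PP)/S
    [5,7] S   >
      [5,6] "which" : S/NP
      [6,7] "gave" : NP

[0,1] PP/N  lex  "park"
[1,2] N/(S\N)  lex  "city"
[2,3] PP  lex  "in"
[3,4] (S\N)\PP  lex  "from"
[2,4] S\N  <  k=3
[1,4] N  >  k=2
[0,4] PP  >  k=1
[4,5] (S\PP)/S  lex  "slowly"
[5,6] S/NP  lex  "which"
[6,7] NP  lex  "gave"
[5,7] S  >  k=6
[4,7] S\PP  >  k=5
[0,7] S  <  k=4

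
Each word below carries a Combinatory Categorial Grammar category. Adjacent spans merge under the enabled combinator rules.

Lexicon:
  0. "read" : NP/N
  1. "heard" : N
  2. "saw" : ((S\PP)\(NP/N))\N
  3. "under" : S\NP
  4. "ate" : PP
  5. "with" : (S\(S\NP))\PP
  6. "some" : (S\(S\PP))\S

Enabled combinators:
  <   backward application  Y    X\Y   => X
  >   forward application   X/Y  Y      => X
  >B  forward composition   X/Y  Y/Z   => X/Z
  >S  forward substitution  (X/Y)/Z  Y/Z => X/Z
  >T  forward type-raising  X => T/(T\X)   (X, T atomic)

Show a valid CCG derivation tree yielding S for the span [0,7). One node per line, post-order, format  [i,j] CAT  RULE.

[0,1] NP/N  lex  "read"
[1,2] N  lex  "heard"
[2,3] ((S\PP)\(NP/N))\N  lex  "saw"
[1,3] (S\PP)\(NP/N)  <  k=2
[0,3] S\PP  <  k=1
[3,4] S\NP  lex  "under"
[4,5] PP  lex  "ate"
[5,6] (S\(S\NP))\PP  lex  "with"
[4,6] S\(S\NP)  <  k=5
[3,6] S  <  k=4
[6,7] (S\(S\PP))\S  lex  "some"
[3,7] S\(S\PP)  <  k=6
[0,7] S  <  k=3

[0,7] S   <
  [0,3] S\PP   <
    [0,1] "read" : NP/N
    [1,3] (S\PP)\(NP/N)   <
      [1,2] "heard" : N
      [2,3] "saw" : ((S\PP)\(NP/N))\N
  [3,7] S\(S\PP)   <
    [3,6] S   <
      [3,4] "under" : S\NP
      [4,6] S\(S\NP)   <
        [4,5] "ate" : PP
        [5,6] "with" : (S\(S\NP))\PP
    [6,7] "some" : (S\(S\PP))\S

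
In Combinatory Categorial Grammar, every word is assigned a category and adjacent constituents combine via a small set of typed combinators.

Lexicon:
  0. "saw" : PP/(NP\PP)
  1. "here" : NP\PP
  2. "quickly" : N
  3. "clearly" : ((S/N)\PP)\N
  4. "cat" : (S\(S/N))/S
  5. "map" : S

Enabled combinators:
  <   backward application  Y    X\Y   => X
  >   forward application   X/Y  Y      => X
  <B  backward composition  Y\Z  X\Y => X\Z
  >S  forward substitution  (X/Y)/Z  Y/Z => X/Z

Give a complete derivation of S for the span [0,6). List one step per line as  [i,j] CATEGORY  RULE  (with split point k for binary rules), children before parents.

[0,6] S   <
  [0,4] S/N   <
    [0,2] PP   >
      [0,1] "saw" : PP/(NP\PP)
      [1,2] "here" : NP\PP
    [2,4] (S/N)\PP   <
      [2,3] "quickly" : N
      [3,4] "clearly" : ((S/N)\PP)\N
  [4,6] S\(S/N)   >
    [4,5] "cat" : (S\(S/N))/S
    [5,6] "map" : S

[0,1] PP/(NP\PP)  lex  "saw"
[1,2] NP\PP  lex  "here"
[0,2] PP  >  k=1
[2,3] N  lex  "quickly"
[3,4] ((S/N)\PP)\N  lex  "clearly"
[2,4] (S/N)\PP  <  k=3
[0,4] S/N  <  k=2
[4,5] (S\(S/N))/S  lex  "cat"
[5,6] S  lex  "map"
[4,6] S\(S/N)  >  k=5
[0,6] S  <  k=4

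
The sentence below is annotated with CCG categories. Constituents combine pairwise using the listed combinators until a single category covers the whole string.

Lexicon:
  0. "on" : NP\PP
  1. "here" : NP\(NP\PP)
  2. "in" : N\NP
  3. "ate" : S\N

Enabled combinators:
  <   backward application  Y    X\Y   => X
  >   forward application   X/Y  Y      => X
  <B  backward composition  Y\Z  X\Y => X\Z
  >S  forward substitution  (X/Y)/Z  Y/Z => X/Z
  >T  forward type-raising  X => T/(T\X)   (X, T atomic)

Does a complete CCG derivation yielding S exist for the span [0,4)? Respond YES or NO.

YES

[0,4] S   <
  [0,2] NP   <
    [0,1] "on" : NP\PP
    [1,2] "here" : NP\(NP\PP)
  [2,4] S\NP   <B
    [2,3] "in" : N\NP
    [3,4] "ate" : S\N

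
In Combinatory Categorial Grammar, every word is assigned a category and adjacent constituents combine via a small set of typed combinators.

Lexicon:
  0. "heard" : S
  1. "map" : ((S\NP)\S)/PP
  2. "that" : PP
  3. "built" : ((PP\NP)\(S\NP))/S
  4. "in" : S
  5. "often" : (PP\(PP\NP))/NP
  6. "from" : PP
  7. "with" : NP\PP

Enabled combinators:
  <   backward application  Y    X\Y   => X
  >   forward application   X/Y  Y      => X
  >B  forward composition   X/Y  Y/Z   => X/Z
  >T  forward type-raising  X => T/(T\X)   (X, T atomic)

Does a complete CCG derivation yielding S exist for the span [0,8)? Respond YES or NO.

NO

S ((S\NP)\S)/PP PP ((PP\NP)\(S\NP))/S S (PP\(PP\NP))/NP PP NP\PP
CKY chart[0,8] = {N/(N\PP), NP/(NP\PP), PP, PP/(PP\PP), S/(S\PP)}; S ∉ chart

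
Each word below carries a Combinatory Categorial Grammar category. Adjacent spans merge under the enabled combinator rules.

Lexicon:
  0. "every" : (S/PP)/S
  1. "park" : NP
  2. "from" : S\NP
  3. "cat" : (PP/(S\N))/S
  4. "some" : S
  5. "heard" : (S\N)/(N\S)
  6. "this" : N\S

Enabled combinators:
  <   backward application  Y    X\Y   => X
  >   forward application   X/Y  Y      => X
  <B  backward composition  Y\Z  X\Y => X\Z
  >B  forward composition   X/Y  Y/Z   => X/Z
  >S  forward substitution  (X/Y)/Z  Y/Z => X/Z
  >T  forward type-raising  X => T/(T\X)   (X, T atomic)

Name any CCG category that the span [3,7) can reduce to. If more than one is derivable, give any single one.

[0,7] S   >
  [0,3] S/PP   >
    [0,1] "every" : (S/PP)/S
    [1,3] S   >
      [1,2] S/(S\NP)   >T
        [1,2] "park" : NP
      [2,3] "from" : S\NP
  [3,7] PP   >
    [3,5] PP/(S\N)   >
      [3,4] "cat" : (PP/(S\N))/S
      [4,5] "some" : S
    [5,7] S\N   >
      [5,6] "heard" : (S\N)/(N\S)
      [6,7] "this" : N\S

PP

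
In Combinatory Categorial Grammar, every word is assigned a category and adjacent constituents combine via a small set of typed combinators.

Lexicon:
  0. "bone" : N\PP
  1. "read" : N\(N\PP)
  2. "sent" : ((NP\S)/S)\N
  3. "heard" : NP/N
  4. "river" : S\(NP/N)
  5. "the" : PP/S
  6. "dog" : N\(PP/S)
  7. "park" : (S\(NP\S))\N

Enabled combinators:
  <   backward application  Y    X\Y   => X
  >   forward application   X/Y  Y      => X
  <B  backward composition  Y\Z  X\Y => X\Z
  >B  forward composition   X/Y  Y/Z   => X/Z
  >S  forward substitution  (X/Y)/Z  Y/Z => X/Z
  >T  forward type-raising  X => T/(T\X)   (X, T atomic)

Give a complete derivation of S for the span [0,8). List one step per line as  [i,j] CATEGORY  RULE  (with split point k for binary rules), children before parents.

[0,8] S   <
  [0,5] NP\S   >
    [0,3] (NP\S)/S   <
      [0,2] N   <
        [0,1] "bone" : N\PP
        [1,2] "read" : N\(N\PP)
      [2,3] "sent" : ((NP\S)/S)\N
    [3,5] S   <
      [3,4] "heard" : NP/N
      [4,5] "river" : S\(NP/N)
  [5,8] S\(NP\S)   <
    [5,7] N   <
      [5,6] "the" : PP/S
      [6,7] "dog" : N\(PP/S)
    [7,8] "park" : (S\(NP\S))\N

[0,1] N\PP  lex  "bone"
[1,2] N\(N\PP)  lex  "read"
[0,2] N  <  k=1
[2,3] ((NP\S)/S)\N  lex  "sent"
[0,3] (NP\S)/S  <  k=2
[3,4] NP/N  lex  "heard"
[4,5] S\(NP/N)  lex  "river"
[3,5] S  <  k=4
[0,5] NP\S  >  k=3
[5,6] PP/S  lex  "the"
[6,7] N\(PP/S)  lex  "dog"
[5,7] N  <  k=6
[7,8] (S\(NP\S))\N  lex  "park"
[5,8] S\(NP\S)  <  k=7
[0,8] S  <  k=5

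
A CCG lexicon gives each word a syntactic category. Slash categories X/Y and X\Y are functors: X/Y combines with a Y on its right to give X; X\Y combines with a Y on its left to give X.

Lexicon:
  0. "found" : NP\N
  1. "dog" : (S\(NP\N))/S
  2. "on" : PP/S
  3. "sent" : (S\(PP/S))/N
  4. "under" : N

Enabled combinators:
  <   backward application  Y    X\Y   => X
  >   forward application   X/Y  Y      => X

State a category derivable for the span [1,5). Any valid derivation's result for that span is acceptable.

S\(NP\N)

[0,5] S   <
  [0,1] "found" : NP\N
  [1,5] S\(NP\N)   >
    [1,2] "dog" : (S\(NP\N))/S
    [2,5] S   <
      [2,3] "on" : PP/S
      [3,5] S\(PP/S)   >
        [3,4] "sent" : (S\(PP/S))/N
        [4,5] "under" : N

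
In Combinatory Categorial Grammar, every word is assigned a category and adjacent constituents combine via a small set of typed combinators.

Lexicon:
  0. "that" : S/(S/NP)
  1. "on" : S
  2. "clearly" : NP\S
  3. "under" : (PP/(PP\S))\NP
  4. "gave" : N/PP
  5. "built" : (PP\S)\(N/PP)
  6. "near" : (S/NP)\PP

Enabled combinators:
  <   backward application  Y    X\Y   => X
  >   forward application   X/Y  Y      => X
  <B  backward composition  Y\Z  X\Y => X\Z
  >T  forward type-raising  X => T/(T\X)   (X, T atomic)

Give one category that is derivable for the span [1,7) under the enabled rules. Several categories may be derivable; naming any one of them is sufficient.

[0,7] S   >
  [0,1] "that" : S/(S/NP)
  [1,7] S/NP   <
    [1,6] PP   >
      [1,4] PP/(PP\S)   <
        [1,3] NP   >
          [1,2] NP/(NP\S)   >T
            [1,2] "on" : S
          [2,3] "clearly" : NP\S
        [3,4] "under" : (PP/(PP\S))\NP
      [4,6] PP\S   <
        [4,5] "gave" : N/PP
        [5,6] "built" : (PP\S)\(N/PP)
    [6,7] "near" : (S/NP)\PP

S/NP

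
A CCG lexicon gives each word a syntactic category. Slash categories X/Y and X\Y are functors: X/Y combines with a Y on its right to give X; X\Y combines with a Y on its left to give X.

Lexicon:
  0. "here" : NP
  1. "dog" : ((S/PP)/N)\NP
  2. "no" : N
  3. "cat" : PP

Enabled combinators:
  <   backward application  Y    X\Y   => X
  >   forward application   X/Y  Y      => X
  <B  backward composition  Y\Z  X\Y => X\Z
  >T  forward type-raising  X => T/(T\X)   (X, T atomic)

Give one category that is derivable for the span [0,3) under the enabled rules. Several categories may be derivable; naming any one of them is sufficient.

[0,4] S   >
  [0,3] S/PP   >
    [0,2] (S/PP)/N   <
      [0,1] "here" : NP
      [1,2] "dog" : ((S/PP)/N)\NP
    [2,3] "no" : N
  [3,4] "cat" : PP

S/PP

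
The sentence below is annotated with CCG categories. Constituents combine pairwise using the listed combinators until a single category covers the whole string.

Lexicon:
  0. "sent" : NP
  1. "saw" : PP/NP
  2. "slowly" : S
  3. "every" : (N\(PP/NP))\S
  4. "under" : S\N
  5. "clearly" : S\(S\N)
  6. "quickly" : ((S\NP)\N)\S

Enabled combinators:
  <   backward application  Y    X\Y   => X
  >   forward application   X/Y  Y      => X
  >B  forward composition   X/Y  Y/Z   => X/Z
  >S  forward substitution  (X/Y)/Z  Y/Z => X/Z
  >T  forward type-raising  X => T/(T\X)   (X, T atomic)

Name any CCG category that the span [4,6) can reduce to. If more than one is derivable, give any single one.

S

[0,7] S   <
  [0,1] "sent" : NP
  [1,7] S\NP   <
    [1,4] N   <
      [1,2] "saw" : PP/NP
      [2,4] N\(PP/NP)   <
        [2,3] "slowly" : S
        [3,4] "every" : (N\(PP/NP))\S
    [4,7] (S\NP)\N   <
      [4,6] S   <
        [4,5] "under" : S\N
        [5,6] "clearly" : S\(S\N)
      [6,7] "quickly" : ((S\NP)\N)\S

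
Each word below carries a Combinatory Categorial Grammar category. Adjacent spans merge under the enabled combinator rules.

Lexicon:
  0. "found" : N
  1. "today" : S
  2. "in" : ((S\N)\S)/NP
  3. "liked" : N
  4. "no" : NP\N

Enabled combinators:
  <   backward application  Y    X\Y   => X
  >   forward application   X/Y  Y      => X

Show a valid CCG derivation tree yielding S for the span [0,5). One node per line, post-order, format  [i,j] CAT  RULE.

[0,1] N  lex  "found"
[1,2] S  lex  "today"
[2,3] ((S\N)\S)/NP  lex  "in"
[3,4] N  lex  "liked"
[4,5] NP\N  lex  "no"
[3,5] NP  <  k=4
[2,5] (S\N)\S  >  k=3
[1,5] S\N  <  k=2
[0,5] S  <  k=1

[0,5] S   <
  [0,1] "found" : N
  [1,5] S\N   <
    [1,2] "today" : S
    [2,5] (S\N)\S   >
      [2,3] "in" : ((S\N)\S)/NP
      [3,5] NP   <
        [3,4] "liked" : N
        [4,5] "no" : NP\N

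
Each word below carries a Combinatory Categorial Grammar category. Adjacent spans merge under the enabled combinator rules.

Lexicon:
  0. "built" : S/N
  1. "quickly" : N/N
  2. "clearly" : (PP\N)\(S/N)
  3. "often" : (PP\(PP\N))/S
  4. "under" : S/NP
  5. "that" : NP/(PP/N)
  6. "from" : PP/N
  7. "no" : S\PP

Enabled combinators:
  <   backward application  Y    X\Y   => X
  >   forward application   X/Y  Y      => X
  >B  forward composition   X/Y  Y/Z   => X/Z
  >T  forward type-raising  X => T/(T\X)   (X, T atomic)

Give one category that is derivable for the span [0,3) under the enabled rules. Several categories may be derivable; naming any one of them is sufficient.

[0,8] S   <
  [0,7] PP   <
    [0,3] PP\N   <
      [0,2] S/N   >B
        [0,1] "built" : S/N
        [1,2] "quickly" : N/N
      [2,3] "clearly" : (PP\N)\(S/N)
    [3,7] PP\(PP\N)   >
      [3,4] "often" : (PP\(PP\N))/S
      [4,7] S   >
        [4,5] "under" : S/NP
        [5,7] NP   >
          [5,6] "that" : NP/(PP/N)
          [6,7] "from" : PP/N
  [7,8] "no" : S\PP

PP\N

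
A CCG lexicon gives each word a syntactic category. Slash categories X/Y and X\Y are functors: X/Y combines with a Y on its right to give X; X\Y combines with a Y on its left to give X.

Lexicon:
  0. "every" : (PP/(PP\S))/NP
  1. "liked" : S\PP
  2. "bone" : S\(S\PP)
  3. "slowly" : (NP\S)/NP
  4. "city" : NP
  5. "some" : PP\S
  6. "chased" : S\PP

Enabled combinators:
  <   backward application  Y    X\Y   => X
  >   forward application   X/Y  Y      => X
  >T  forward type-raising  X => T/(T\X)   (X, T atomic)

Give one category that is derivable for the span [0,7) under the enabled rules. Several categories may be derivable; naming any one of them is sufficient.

S

[0,7] S   <
  [0,6] PP   >
    [0,5] PP/(PP\S)   >
      [0,1] "every" : (PP/(PP\S))/NP
      [1,5] NP   <
        [1,3] S   <
          [1,2] "liked" : S\PP
          [2,3] "bone" : S\(S\PP)
        [3,5] NP\S   >
          [3,4] "slowly" : (NP\S)/NP
          [4,5] "city" : NP
    [5,6] "some" : PP\S
  [6,7] "chased" : S\PP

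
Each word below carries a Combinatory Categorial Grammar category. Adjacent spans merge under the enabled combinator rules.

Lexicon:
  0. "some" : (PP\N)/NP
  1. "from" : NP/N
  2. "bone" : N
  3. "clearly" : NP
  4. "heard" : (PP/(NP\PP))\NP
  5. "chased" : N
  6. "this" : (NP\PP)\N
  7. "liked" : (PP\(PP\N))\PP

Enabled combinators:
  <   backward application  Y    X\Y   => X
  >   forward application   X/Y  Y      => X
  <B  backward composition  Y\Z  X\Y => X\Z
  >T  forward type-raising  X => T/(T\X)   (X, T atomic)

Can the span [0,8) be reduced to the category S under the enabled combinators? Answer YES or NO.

(PP\N)/NP NP/N N NP (PP/(NP\PP))\NP N (NP\PP)\N (PP\(PP\N))\PP
CKY chart[0,8] = {N/(N\PP), NP/(NP\PP), PP, PP/(PP\PP), S/(S\PP)}; S ∉ chart

NO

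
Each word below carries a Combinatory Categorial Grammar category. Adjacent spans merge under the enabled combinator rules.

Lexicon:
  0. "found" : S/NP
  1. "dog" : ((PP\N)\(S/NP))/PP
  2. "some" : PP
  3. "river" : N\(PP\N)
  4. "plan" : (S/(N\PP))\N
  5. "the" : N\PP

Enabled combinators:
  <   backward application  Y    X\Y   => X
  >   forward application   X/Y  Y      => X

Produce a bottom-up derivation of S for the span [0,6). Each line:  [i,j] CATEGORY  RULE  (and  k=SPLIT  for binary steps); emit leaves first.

[0,1] S/NP  lex  "found"
[1,2] ((PP\N)\(S/NP))/PP  lex  "dog"
[2,3] PP  lex  "some"
[1,3] (PP\N)\(S/NP)  >  k=2
[0,3] PP\N  <  k=1
[3,4] N\(PP\N)  lex  "river"
[0,4] N  <  k=3
[4,5] (S/(N\PP))\N  lex  "plan"
[0,5] S/(N\PP)  <  k=4
[5,6] N\PP  lex  "the"
[0,6] S  >  k=5

[0,6] S   >
  [0,5] S/(N\PP)   <
    [0,4] N   <
      [0,3] PP\N   <
        [0,1] "found" : S/NP
        [1,3] (PP\N)\(S/NP)   >
          [1,2] "dog" : ((PP\N)\(S/NP))/PP
          [2,3] "some" : PP
      [3,4] "river" : N\(PP\N)
    [4,5] "plan" : (S/(N\PP))\N
  [5,6] "the" : N\PP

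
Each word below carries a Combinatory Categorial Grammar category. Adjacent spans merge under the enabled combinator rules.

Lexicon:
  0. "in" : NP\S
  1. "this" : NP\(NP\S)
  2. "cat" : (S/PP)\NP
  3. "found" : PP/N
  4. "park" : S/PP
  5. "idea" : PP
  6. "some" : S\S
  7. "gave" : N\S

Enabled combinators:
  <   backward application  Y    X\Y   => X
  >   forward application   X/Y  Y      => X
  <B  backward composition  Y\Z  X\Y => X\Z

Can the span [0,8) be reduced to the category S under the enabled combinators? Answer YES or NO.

YES

[0,8] S   >
  [0,3] S/PP   <
    [0,2] NP   <
      [0,1] "in" : NP\S
      [1,2] "this" : NP\(NP\S)
    [2,3] "cat" : (S/PP)\NP
  [3,8] PP   >
    [3,4] "found" : PP/N
    [4,8] N   <
      [4,6] S   >
        [4,5] "park" : S/PP
        [5,6] "idea" : PP
      [6,8] N\S   <B
        [6,7] "some" : S\S
        [7,8] "gave" : N\S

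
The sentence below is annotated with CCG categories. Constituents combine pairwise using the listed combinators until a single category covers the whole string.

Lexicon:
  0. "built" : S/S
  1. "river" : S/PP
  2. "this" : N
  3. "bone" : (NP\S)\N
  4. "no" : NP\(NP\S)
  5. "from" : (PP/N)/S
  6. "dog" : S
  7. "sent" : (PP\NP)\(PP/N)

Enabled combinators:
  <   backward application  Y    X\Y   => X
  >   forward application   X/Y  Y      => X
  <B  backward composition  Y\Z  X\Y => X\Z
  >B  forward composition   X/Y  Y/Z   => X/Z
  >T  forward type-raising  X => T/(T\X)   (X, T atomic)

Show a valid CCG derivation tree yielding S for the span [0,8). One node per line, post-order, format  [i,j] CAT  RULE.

[0,1] S/S  lex  "built"
[1,2] S/PP  lex  "river"
[0,2] S/PP  >B  k=1
[2,3] N  lex  "this"
[3,4] (NP\S)\N  lex  "bone"
[2,4] NP\S  <  k=3
[4,5] NP\(NP\S)  lex  "no"
[2,5] NP  <  k=4
[5,6] (PP/N)/S  lex  "from"
[6,7] S  lex  "dog"
[5,7] PP/N  >  k=6
[7,8] (PP\NP)\(PP/N)  lex  "sent"
[5,8] PP\NP  <  k=7
[2,8] PP  <  k=5
[0,8] S  >  k=2

[0,8] S   >
  [0,2] S/PP   >B
    [0,1] "built" : S/S
    [1,2] "river" : S/PP
  [2,8] PP   <
    [2,5] NP   <
      [2,4] NP\S   <
        [2,3] "this" : N
        [3,4] "bone" : (NP\S)\N
      [4,5] "no" : NP\(NP\S)
    [5,8] PP\NP   <
      [5,7] PP/N   >
        [5,6] "from" : (PP/N)/S
        [6,7] "dog" : S
      [7,8] "sent" : (PP\NP)\(PP/N)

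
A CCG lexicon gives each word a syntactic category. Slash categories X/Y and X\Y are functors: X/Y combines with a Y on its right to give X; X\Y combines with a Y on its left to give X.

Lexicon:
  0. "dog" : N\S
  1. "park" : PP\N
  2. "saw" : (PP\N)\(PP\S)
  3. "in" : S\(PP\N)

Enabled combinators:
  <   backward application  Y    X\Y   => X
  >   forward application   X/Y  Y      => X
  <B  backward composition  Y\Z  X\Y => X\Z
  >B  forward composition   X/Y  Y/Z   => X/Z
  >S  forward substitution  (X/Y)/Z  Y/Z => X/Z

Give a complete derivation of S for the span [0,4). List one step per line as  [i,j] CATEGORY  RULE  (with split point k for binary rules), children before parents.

[0,4] S   <
  [0,3] PP\N   <
    [0,2] PP\S   <B
      [0,1] "dog" : N\S
      [1,2] "park" : PP\N
    [2,3] "saw" : (PP\N)\(PP\S)
  [3,4] "in" : S\(PP\N)

[0,1] N\S  lex  "dog"
[1,2] PP\N  lex  "park"
[0,2] PP\S  <B  k=1
[2,3] (PP\N)\(PP\S)  lex  "saw"
[0,3] PP\N  <  k=2
[3,4] S\(PP\N)  lex  "in"
[0,4] S  <  k=3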